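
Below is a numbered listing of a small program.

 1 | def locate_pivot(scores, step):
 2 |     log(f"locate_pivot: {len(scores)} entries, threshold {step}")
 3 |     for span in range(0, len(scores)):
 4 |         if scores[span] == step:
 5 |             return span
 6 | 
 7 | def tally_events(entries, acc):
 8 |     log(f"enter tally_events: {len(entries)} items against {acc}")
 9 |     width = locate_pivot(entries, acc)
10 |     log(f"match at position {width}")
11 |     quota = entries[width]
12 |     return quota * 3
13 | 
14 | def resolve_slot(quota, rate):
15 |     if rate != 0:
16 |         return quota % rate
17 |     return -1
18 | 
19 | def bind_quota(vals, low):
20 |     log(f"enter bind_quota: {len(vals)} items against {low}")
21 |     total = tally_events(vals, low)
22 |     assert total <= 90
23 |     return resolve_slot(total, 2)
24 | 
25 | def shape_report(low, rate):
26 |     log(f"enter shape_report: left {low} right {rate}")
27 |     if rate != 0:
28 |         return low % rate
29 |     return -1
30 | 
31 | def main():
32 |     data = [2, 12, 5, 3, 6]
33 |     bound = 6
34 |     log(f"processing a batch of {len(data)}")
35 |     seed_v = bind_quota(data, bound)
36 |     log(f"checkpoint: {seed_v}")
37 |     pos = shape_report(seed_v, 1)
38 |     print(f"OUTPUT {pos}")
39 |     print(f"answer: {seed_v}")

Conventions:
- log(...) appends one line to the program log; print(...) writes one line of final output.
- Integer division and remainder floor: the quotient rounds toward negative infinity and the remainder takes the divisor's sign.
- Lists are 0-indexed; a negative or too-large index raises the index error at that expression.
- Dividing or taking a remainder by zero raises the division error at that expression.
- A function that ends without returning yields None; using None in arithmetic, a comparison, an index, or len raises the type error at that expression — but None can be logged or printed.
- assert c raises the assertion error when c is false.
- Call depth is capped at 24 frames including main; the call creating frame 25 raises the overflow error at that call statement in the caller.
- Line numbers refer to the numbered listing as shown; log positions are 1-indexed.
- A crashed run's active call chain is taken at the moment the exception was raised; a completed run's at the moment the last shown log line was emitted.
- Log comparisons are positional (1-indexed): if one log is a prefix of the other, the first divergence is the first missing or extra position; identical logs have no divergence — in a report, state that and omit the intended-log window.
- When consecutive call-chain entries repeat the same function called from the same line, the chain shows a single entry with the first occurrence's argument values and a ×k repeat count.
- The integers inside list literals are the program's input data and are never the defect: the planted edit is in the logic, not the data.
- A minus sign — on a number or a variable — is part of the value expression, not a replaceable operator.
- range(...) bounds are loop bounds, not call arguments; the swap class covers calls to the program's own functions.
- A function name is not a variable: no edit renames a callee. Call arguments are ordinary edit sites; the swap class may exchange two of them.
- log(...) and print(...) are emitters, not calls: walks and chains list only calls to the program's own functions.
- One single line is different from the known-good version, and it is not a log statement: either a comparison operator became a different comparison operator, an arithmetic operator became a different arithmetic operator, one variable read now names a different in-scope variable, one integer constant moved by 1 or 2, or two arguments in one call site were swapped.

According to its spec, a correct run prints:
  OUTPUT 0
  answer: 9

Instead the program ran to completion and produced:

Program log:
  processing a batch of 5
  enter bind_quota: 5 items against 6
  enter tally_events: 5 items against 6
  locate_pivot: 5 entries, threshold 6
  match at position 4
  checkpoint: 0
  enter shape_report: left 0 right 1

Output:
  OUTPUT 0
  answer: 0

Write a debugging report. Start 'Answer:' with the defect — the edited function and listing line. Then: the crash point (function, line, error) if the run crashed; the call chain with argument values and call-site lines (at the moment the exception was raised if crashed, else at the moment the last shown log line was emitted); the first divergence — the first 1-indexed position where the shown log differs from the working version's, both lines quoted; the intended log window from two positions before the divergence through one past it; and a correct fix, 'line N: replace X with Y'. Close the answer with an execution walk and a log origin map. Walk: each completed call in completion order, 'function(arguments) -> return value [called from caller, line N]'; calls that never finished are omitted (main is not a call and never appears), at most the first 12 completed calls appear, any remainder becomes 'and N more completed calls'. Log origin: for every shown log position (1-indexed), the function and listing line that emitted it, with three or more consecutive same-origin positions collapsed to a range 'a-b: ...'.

Answer: the defect is in resolve_slot at line 16.
The tell: At log position 6 the runs split — shown 'checkpoint: 0', but the working version logs 'checkpoint: 9'.
Call chain: main -> shape_report(0, 1) (called at line 37).
First divergence: position 6 — the shown line 'checkpoint: 0' should read 'checkpoint: 9'.
Intended log window:
  4: locate_pivot: 5 entries, threshold 6
  5: match at position 4
  6: checkpoint: 9
  7: enter shape_report: left 9 right 1
Execution walk:
  locate_pivot([2, 12, 5, 3, 6], 6) -> 4  [called from tally_events, line 9]
  tally_events([2, 12, 5, 3, 6], 6) -> 18  [called from bind_quota, line 21]
  resolve_slot(18, 2) -> 0  [called from bind_quota, line 23]
  bind_quota([2, 12, 5, 3, 6], 6) -> 0  [called from main, line 35]
  shape_report(0, 1) -> 0  [called from main, line 37]
Log origins:
  1: from main, line 34
  2: from bind_quota, line 20
  3: from tally_events, line 8
  4: from locate_pivot, line 2
  5: from tally_events, line 10
  6: from main, line 36
  7: from shape_report, line 26
A correct fix: line 16: replace `%` with `//`.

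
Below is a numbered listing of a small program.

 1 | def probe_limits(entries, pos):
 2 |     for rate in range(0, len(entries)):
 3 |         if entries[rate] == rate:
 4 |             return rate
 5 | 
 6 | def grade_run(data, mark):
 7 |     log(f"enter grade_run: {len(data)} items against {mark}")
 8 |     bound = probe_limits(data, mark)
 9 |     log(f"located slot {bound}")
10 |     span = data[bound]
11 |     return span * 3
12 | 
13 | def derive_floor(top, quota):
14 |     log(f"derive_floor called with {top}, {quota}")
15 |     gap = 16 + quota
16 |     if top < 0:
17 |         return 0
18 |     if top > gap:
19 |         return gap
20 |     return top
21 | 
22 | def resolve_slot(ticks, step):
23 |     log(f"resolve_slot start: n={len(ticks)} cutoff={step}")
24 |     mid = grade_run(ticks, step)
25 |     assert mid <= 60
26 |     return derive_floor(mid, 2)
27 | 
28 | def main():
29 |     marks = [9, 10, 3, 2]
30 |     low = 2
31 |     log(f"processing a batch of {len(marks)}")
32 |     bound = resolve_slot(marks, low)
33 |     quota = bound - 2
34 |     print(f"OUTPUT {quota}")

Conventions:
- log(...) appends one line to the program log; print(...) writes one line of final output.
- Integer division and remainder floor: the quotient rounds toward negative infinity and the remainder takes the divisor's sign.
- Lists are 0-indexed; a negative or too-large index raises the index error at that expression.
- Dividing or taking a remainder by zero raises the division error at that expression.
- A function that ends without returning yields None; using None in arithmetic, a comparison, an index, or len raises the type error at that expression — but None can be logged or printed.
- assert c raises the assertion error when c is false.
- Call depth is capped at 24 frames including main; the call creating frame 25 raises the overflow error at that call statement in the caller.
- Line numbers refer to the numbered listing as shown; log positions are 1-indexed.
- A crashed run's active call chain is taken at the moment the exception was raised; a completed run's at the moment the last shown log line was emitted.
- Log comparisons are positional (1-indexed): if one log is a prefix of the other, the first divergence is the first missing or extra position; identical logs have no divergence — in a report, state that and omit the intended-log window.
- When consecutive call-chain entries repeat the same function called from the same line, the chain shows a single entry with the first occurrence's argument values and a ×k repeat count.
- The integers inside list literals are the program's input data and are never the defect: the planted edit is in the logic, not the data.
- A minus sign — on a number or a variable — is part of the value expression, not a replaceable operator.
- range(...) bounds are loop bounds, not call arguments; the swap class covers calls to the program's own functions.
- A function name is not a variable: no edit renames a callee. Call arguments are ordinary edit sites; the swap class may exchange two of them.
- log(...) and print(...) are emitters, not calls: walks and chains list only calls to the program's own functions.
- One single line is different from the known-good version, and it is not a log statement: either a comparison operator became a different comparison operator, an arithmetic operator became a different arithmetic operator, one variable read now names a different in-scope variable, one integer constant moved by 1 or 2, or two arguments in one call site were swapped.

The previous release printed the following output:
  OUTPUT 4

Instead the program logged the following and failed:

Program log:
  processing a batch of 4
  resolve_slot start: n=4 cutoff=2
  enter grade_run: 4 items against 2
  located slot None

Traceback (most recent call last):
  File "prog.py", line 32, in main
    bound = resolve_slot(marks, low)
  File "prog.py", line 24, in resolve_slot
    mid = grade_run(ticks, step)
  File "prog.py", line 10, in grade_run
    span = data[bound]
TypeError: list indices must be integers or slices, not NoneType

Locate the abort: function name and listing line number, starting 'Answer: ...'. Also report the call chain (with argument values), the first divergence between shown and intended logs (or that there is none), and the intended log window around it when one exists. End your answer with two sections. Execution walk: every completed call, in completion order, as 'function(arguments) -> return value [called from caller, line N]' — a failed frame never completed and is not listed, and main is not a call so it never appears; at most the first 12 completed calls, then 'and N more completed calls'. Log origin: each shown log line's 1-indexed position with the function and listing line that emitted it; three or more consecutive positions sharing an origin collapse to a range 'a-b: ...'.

Answer: the error was raised in grade_run, line 10.
Key fact: At log position 4 the runs split — shown 'located slot None', but the working version logs 'located slot 3'.
Call chain: main -> resolve_slot([9, 10, 3, 2], 2) (called at line 32) -> grade_run([9, 10, 3, 2], 2) (called at line 24).
First divergence: position 4 — the shown line 'located slot None' should read 'located slot 3'.
Intended log window:
  2: resolve_slot start: n=4 cutoff=2
  3: enter grade_run: 4 items against 2
  4: located slot 3
  5: derive_floor called with 6, 2
Execution walk:
  probe_limits([9, 10, 3, 2], 2) -> None  [called from grade_run, line 8]
Log origin:
  1: logged in main at line 31
  2: logged in resolve_slot at line 23
  3: logged in grade_run at line 7
  4: logged in grade_run at line 9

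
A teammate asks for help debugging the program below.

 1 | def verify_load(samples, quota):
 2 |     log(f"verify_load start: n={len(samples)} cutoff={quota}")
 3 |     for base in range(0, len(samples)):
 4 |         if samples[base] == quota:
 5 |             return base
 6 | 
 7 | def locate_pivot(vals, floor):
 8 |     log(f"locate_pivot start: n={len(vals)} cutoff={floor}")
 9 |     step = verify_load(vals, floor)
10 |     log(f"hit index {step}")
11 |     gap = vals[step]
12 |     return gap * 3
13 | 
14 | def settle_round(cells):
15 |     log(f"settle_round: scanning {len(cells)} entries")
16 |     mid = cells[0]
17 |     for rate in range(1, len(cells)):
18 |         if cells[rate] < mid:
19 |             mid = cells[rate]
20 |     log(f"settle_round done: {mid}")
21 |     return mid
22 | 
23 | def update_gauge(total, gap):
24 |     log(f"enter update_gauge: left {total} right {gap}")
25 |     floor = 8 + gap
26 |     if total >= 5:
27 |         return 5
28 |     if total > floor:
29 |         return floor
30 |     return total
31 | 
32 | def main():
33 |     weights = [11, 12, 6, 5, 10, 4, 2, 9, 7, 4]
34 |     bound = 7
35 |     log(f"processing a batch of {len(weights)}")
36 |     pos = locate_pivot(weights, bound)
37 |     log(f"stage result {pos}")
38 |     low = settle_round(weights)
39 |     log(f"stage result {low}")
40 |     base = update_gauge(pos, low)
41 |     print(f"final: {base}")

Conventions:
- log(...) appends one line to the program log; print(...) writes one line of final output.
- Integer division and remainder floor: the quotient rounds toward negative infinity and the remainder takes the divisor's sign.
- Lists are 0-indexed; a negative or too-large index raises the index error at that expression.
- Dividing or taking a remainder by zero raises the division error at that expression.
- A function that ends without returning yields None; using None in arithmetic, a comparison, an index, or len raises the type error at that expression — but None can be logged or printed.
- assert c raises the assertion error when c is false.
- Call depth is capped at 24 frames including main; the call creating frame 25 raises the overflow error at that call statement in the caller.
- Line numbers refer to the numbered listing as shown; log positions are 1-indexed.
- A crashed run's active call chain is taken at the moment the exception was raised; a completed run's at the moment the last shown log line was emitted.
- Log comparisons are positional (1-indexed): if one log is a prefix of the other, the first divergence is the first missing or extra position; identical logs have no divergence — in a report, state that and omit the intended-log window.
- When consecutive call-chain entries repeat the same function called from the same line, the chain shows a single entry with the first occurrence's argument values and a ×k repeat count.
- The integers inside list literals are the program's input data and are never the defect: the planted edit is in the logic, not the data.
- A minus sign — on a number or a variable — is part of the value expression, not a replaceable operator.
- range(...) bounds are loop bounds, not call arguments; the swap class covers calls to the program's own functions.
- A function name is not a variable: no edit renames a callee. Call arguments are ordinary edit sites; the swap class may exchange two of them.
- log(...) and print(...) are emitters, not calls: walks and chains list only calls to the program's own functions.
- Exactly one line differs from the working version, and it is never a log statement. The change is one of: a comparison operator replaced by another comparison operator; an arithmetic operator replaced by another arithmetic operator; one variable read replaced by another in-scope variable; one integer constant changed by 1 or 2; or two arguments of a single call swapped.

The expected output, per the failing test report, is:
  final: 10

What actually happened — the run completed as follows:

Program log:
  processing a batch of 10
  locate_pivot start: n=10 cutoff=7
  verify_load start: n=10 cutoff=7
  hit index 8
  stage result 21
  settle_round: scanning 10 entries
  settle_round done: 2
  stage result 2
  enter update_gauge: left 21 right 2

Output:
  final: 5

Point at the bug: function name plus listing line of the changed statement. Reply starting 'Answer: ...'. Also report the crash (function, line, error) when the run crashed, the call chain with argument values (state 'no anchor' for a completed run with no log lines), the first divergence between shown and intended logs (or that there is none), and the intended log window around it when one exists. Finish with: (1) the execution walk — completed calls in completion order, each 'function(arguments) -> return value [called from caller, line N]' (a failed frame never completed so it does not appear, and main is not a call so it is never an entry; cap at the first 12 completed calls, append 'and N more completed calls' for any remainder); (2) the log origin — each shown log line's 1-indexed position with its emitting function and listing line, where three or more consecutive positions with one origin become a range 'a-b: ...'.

Answer: the defect is in update_gauge at line 26.
The tell: Nothing in the log betrays the bug — only the output does.
Call chain: main -> update_gauge(21, 2) (called at line 40).
First divergence: none; the two logs match at every position.
Execution walk:
  verify_load([11, 12, 6, 5, 10, 4, 2, 9, 7, 4], 7) -> 8  [called from locate_pivot, line 9]
  locate_pivot([11, 12, 6, 5, 10, 4, 2, 9, 7, 4], 7) -> 21  [called from main, line 36]
  settle_round([11, 12, 6, 5, 10, 4, 2, 9, 7, 4]) -> 2  [called from main, line 38]
  update_gauge(21, 2) -> 5  [called from main, line 40]
Log origins:
  1: from main, line 35
  2: from locate_pivot, line 8
  3: from verify_load, line 2
  4: from locate_pivot, line 10
  5: from main, line 37
  6: from settle_round, line 15
  7: from settle_round, line 20
  8: from main, line 39
  9: from update_gauge, line 24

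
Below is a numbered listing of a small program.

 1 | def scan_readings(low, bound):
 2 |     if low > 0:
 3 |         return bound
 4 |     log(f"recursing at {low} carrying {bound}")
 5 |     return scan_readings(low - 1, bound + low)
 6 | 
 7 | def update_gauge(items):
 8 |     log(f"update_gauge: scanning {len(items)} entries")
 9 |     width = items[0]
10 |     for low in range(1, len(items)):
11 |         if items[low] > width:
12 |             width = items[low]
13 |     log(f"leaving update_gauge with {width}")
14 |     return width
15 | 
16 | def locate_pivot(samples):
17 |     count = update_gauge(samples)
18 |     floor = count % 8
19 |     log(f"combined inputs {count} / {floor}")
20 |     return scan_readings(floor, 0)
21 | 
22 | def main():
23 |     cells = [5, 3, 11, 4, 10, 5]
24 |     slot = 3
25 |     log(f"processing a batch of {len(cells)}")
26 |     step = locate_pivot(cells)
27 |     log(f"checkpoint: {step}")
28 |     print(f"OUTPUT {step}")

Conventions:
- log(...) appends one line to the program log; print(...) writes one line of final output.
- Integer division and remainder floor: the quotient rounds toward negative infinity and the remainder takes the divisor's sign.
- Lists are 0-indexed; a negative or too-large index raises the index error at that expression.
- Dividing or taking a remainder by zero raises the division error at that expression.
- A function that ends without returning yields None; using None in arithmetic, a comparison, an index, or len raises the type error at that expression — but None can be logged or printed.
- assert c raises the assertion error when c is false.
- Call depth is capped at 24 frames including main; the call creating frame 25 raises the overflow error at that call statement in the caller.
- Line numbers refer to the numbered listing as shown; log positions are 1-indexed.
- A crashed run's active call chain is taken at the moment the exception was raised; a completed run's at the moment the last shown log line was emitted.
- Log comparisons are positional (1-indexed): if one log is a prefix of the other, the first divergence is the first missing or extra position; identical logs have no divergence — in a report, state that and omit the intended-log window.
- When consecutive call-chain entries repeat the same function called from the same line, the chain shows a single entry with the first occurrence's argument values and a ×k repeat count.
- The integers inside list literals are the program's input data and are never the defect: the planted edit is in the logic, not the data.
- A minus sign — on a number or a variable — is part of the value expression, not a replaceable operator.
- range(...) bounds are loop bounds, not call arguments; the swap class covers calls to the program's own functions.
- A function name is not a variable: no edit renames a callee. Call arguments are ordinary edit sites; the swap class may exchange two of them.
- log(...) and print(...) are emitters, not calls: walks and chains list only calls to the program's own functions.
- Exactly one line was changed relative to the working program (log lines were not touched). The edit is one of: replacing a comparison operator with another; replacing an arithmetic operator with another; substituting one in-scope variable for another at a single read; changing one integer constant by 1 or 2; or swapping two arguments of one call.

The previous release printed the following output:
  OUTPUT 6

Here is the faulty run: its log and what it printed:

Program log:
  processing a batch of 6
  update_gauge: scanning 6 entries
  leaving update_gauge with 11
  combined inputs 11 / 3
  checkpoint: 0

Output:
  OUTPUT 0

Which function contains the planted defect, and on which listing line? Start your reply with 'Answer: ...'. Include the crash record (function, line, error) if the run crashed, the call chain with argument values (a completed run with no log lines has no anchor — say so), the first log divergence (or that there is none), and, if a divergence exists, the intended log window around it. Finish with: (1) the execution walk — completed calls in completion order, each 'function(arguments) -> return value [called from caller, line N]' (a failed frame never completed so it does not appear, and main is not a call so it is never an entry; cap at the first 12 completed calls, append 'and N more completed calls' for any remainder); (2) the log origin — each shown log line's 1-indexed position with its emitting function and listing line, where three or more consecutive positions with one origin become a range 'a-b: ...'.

Answer: the defect is in scan_readings at line 2.
Key fact: Everything matches until log position 5, which reads 'checkpoint: 0' in place of 'recursing at 3 carrying 0'.
Call chain: main.
First divergence: position 5 — shown 'checkpoint: 0', intended 'recursing at 3 carrying 0'.
Intended log window:
  3: leaving update_gauge with 11
  4: combined inputs 11 / 3
  5: recursing at 3 carrying 0
  6: recursing at 2 carrying 3
Execution walk:
  update_gauge([5, 3, 11, 4, 10, 5]) -> 11  [called from locate_pivot, line 17]
  scan_readings(3, 0) -> 0  [called from locate_pivot, line 20]
  locate_pivot([5, 3, 11, 4, 10, 5]) -> 0  [called from main, line 26]
Log origins:
  1: logged in main at line 25
  2: logged in update_gauge at line 8
  3: logged in update_gauge at line 13
  4: logged in locate_pivot at line 19
  5: logged in main at line 27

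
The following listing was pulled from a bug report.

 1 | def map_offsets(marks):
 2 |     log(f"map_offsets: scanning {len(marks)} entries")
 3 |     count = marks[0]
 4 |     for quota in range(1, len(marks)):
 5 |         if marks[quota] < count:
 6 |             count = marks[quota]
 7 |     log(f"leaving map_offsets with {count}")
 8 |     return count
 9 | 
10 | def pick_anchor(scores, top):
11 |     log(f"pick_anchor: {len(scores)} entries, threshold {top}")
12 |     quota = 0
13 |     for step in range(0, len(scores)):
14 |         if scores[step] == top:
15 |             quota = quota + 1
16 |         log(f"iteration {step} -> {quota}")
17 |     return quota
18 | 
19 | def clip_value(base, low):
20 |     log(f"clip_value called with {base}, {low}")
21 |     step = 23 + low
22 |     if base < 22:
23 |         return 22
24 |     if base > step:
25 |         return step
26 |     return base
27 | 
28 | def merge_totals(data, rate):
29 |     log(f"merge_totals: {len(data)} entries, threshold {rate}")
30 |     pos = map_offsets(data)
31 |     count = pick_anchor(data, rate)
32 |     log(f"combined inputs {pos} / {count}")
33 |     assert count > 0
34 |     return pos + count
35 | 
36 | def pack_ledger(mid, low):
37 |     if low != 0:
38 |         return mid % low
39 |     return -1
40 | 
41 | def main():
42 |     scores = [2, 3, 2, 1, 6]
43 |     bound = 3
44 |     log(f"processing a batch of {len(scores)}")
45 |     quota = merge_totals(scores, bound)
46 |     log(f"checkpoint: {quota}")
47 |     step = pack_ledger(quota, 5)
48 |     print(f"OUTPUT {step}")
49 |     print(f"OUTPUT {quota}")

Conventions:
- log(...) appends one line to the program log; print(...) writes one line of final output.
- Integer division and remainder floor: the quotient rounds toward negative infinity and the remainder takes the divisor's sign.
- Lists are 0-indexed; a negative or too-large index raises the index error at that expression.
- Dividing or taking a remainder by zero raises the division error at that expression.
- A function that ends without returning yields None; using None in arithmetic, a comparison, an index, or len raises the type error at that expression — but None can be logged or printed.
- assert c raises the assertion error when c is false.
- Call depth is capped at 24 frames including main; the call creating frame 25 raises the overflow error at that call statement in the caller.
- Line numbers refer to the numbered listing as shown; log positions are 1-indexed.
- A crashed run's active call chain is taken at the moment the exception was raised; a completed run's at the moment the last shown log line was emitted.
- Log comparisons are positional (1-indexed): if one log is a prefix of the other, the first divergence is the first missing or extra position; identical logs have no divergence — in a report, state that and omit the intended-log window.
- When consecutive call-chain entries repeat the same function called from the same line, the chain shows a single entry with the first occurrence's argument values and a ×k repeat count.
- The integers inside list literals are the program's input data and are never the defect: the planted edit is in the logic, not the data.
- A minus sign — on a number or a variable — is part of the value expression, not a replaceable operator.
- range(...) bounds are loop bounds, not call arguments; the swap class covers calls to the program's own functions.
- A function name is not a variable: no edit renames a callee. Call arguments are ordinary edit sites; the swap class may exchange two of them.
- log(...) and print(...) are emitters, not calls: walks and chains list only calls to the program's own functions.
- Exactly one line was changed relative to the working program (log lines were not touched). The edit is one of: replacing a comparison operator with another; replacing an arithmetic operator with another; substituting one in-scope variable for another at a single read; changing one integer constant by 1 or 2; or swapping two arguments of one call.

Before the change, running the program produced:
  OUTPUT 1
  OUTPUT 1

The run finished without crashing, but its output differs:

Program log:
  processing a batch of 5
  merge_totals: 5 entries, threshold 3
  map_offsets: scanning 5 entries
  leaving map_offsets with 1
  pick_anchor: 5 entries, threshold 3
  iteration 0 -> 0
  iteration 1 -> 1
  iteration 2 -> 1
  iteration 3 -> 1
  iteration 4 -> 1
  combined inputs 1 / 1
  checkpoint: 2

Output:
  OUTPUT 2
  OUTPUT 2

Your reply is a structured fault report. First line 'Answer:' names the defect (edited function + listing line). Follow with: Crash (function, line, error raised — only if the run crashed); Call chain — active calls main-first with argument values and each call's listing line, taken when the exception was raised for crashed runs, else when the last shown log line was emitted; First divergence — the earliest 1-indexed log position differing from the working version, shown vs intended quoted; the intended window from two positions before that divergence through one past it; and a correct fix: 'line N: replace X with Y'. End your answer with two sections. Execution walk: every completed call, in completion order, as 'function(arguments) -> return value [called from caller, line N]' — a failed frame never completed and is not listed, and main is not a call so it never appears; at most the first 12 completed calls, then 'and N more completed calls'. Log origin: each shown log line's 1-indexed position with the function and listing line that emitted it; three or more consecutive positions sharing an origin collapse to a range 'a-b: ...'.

Answer: the defect is in merge_totals at line 34.
Key fact: Log line 12 is where behavior first shows: 'checkpoint: 2' appears instead of 'checkpoint: 1'.
Call chain: main.
First divergence: position 12; shown 'checkpoint: 2' vs intended 'checkpoint: 1'.
Intended log window:
  10: iteration 4 -> 1
  11: combined inputs 1 / 1
  12: checkpoint: 1
Execution walk:
  map_offsets([2, 3, 2, 1, 6]) -> 1  [called from merge_totals, line 30]
  pick_anchor([2, 3, 2, 1, 6], 3) -> 1  [called from merge_totals, line 31]
  merge_totals([2, 3, 2, 1, 6], 3) -> 2  [called from main, line 45]
  pack_ledger(2, 5) -> 2  [called from main, line 47]
Log line origins:
  1 — main, line 44
  2 — merge_totals, line 29
  3 — map_offsets, line 2
  4 — map_offsets, line 7
  5 — pick_anchor, line 11
  6-10 — pick_anchor, line 16
  11 — merge_totals, line 32
  12 — main, line 46
A correct fix: line 34: replace `+` with `//`.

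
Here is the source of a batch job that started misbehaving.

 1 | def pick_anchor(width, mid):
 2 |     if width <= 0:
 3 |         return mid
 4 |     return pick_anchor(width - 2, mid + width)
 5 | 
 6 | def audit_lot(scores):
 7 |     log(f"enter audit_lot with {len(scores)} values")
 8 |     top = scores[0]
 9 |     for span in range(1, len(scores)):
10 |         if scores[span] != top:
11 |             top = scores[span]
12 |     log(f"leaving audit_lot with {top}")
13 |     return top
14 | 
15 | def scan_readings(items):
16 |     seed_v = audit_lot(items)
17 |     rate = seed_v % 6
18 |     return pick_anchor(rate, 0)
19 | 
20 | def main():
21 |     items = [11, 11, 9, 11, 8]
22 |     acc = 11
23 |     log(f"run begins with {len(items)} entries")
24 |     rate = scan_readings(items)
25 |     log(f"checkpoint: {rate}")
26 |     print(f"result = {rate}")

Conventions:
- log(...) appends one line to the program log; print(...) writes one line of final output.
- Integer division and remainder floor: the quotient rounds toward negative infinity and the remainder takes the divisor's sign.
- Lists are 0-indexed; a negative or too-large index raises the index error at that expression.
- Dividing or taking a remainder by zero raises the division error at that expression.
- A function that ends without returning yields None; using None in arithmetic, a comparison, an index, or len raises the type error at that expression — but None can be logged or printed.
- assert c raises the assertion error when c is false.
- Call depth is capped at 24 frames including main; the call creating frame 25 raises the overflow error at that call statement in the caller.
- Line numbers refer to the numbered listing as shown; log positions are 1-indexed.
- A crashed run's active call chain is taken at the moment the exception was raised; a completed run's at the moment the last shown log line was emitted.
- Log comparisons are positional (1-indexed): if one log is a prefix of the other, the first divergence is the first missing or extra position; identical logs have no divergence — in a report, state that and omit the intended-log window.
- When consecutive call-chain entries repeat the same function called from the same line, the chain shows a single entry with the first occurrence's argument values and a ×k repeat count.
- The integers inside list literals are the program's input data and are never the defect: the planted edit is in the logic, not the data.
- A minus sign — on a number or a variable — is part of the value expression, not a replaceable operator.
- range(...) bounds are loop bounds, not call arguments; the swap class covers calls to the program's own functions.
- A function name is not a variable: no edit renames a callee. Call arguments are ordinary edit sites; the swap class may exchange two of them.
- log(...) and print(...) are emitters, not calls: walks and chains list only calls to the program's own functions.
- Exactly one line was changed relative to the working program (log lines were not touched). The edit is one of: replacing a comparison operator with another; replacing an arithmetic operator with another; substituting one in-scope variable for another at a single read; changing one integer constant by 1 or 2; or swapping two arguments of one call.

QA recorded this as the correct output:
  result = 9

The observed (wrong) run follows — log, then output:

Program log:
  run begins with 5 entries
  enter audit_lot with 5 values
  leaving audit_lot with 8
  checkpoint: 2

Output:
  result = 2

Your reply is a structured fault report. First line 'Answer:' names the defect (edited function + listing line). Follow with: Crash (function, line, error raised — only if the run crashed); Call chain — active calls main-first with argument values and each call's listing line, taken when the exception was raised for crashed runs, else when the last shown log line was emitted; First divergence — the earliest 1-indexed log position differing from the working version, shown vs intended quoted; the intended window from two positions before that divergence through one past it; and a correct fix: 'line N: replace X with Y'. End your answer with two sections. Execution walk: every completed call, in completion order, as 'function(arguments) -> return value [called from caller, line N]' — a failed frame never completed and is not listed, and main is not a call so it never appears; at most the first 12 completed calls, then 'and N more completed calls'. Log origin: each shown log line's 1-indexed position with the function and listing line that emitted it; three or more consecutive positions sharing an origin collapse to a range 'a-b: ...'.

Answer: the defect is in audit_lot at line 10.
Key observation: The earliest visible damage is log position 3 — 'leaving audit_lot with 8' rather than the intended 'leaving audit_lot with 11'.
Call chain: main.
First divergence: position 3; shown 'leaving audit_lot with 8' vs intended 'leaving audit_lot with 11'.
Intended log window:
  1: run begins with 5 entries
  2: enter audit_lot with 5 values
  3: leaving audit_lot with 11
  4: checkpoint: 9
Execution walk:
  audit_lot([11, 11, 9, 11, 8]) -> 8  [called from scan_readings, line 16]
  pick_anchor(0, 2) -> 2  [called from pick_anchor, line 4]
  pick_anchor(2, 0) -> 2  [called from scan_readings, line 18]
  scan_readings([11, 11, 9, 11, 8]) -> 2  [called from main, line 24]
Log origin:
  1: emitted by main (line 23)
  2: emitted by audit_lot (line 7)
  3: emitted by audit_lot (line 12)
  4: emitted by main (line 25)
A correct fix: line 10: replace `!=` with `>`.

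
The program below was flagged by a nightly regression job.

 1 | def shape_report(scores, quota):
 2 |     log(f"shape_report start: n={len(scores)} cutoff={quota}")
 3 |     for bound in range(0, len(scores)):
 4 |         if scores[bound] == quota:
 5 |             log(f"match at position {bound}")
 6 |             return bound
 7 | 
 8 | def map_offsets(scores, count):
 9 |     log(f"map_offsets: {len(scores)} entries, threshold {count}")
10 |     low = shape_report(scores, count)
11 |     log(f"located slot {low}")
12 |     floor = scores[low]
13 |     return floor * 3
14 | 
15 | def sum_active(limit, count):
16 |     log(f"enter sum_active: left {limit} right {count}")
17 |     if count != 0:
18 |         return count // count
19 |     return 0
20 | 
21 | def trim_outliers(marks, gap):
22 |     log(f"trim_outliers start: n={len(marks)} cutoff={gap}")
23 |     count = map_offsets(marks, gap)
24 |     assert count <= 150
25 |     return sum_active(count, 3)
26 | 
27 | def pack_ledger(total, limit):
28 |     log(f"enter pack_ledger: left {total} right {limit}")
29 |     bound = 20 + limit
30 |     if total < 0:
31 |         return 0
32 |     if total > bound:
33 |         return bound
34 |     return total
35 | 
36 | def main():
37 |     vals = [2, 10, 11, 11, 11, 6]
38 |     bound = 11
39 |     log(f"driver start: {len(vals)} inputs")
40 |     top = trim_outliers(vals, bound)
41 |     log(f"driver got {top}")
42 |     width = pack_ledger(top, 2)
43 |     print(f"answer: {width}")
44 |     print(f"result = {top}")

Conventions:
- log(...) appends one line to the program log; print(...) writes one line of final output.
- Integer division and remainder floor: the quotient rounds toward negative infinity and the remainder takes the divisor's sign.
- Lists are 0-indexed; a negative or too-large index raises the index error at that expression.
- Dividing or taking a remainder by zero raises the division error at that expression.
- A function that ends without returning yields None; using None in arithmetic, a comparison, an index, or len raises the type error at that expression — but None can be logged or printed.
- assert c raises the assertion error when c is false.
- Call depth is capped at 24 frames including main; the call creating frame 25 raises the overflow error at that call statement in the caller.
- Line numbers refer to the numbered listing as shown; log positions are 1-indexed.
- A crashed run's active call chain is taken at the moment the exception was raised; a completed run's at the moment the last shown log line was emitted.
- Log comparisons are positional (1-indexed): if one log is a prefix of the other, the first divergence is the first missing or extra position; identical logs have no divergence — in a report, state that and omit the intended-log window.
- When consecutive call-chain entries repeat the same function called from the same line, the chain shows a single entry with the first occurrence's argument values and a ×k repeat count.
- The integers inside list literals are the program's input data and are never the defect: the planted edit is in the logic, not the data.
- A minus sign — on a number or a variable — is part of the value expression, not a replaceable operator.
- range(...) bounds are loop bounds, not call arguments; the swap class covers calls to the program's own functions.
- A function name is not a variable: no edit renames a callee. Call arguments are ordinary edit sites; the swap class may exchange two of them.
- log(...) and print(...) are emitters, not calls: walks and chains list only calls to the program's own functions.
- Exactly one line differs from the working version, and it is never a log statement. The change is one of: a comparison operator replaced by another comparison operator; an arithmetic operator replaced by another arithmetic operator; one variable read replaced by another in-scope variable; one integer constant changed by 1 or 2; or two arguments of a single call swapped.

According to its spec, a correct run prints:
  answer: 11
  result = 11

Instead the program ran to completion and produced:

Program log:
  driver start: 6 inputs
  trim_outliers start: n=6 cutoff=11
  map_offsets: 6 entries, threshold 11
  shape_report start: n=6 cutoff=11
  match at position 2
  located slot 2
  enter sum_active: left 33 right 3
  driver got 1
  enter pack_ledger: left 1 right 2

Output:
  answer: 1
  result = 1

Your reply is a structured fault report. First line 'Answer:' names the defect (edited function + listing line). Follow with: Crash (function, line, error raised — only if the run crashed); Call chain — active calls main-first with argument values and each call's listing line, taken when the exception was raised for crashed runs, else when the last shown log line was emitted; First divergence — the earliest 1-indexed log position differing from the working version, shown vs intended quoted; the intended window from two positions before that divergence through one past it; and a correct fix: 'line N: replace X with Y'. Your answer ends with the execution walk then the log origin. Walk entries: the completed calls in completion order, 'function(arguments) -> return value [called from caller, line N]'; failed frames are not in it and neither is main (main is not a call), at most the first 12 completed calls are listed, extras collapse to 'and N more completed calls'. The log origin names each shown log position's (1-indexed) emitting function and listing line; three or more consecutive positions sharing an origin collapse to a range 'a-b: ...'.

Answer: the defect is in sum_active at line 18.
The tell: Position 8 is the first bad log line: 'driver got 1' should read 'driver got 11'.
Call chain: main -> pack_ledger(1, 2) (called at line 42).
First divergence: at position 8 the run shows 'driver got 1' where the working version logs 'driver got 11'.
Intended log window:
  6: located slot 2
  7: enter sum_active: left 33 right 3
  8: driver got 11
  9: enter pack_ledger: left 11 right 2
Execution walk:
  shape_report([2, 10, 11, 11, 11, 6], 11) -> 2  [called from map_offsets, line 10]
  map_offsets([2, 10, 11, 11, 11, 6], 11) -> 33  [called from trim_outliers, line 23]
  sum_active(33, 3) -> 1  [called from trim_outliers, line 25]
  trim_outliers([2, 10, 11, 11, 11, 6], 11) -> 1  [called from main, line 40]
  pack_ledger(1, 2) -> 1  [called from main, line 42]
Origin of each log line:
  1 — main, line 39
  2 — trim_outliers, line 22
  3 — map_offsets, line 9
  4 — shape_report, line 2
  5 — shape_report, line 5
  6 — map_offsets, line 11
  7 — sum_active, line 16
  8 — main, line 41
  9 — pack_ledger, line 28
A correct fix: line 18: replace `count // count` with `limit // count`.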